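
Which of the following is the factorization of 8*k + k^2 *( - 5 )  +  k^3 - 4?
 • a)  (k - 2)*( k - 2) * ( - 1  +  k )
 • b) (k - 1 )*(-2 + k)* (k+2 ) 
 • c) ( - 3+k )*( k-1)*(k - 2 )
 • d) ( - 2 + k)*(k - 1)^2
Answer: a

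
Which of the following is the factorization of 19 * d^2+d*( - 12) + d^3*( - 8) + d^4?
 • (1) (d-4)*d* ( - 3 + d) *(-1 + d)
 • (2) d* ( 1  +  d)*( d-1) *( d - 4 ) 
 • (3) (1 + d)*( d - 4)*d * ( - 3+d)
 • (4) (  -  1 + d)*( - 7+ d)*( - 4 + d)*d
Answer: 1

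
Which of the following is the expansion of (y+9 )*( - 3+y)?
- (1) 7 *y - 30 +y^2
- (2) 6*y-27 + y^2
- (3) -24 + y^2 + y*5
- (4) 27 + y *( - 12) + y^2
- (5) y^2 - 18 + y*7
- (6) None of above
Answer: 2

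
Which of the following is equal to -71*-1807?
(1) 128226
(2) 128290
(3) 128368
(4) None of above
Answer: 4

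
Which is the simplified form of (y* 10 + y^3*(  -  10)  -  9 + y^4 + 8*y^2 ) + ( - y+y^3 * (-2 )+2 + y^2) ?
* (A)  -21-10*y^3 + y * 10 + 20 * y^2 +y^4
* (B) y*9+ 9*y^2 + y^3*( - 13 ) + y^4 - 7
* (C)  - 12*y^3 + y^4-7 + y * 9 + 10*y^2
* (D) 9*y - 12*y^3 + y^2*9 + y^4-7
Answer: D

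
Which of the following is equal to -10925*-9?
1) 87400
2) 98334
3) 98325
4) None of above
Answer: 3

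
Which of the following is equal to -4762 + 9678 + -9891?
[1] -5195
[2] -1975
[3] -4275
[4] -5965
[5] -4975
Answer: 5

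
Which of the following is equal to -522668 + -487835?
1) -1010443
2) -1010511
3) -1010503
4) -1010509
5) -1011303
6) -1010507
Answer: 3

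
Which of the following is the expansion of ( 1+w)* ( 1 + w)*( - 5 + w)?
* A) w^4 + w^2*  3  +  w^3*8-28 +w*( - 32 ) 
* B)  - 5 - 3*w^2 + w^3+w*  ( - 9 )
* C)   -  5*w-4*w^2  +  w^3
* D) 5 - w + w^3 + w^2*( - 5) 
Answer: B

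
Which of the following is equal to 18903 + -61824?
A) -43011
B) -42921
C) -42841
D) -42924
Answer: B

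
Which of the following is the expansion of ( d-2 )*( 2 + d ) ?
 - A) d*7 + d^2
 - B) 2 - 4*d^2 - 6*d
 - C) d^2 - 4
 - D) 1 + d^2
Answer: C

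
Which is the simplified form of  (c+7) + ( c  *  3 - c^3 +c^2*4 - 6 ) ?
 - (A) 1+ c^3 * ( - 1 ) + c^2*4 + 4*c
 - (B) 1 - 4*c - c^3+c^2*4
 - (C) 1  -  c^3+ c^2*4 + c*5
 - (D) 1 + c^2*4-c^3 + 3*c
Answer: A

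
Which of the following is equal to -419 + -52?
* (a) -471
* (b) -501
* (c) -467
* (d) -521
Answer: a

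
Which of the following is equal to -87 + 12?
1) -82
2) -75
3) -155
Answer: 2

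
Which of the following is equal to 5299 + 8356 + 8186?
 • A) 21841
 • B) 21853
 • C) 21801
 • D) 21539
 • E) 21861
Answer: A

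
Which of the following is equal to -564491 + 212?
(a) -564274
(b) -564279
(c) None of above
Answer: b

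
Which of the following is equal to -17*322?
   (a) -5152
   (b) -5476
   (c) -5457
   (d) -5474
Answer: d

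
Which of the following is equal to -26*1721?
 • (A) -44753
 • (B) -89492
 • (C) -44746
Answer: C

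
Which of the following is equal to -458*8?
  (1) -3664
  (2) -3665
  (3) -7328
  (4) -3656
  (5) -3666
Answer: 1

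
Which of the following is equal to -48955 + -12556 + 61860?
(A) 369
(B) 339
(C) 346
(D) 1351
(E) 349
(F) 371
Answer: E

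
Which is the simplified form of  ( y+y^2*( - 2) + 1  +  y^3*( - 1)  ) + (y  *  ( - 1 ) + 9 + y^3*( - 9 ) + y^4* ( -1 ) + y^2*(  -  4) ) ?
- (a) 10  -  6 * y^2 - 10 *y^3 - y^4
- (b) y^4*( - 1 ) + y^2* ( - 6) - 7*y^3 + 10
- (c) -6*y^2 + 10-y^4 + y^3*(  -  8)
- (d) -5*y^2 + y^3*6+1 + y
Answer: a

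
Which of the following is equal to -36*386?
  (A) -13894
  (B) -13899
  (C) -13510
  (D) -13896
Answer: D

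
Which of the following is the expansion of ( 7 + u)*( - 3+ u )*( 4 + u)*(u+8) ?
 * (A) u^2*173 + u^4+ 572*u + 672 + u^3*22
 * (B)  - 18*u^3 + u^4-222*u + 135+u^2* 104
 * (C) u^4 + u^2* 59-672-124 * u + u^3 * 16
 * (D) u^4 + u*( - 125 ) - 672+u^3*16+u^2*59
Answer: C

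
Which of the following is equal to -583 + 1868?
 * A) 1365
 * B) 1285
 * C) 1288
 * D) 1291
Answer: B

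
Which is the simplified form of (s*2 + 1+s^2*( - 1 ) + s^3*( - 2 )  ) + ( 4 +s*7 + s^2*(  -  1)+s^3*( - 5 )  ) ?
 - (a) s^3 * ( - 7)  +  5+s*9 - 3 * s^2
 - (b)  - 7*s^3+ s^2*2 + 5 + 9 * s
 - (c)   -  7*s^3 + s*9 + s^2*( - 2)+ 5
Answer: c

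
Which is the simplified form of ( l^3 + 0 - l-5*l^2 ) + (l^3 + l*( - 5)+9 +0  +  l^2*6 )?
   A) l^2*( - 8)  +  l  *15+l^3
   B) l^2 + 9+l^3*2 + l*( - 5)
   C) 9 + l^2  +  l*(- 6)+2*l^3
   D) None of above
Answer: C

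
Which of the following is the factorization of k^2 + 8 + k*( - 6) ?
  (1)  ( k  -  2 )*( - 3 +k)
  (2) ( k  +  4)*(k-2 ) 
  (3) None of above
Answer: 3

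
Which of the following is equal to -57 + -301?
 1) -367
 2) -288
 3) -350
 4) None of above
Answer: 4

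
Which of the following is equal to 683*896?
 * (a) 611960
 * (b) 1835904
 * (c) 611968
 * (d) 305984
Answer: c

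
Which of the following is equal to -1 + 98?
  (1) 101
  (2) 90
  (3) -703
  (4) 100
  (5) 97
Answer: 5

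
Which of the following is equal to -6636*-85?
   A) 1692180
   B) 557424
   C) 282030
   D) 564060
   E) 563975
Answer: D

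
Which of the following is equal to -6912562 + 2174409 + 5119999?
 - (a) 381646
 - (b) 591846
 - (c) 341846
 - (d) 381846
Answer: d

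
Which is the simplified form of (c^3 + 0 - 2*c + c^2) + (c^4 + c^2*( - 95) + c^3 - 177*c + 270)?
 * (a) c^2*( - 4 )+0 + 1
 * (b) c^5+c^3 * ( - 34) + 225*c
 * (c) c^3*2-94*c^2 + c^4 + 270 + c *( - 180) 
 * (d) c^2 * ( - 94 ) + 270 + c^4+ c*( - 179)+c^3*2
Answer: d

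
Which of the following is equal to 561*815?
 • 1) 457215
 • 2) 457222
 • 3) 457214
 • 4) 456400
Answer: 1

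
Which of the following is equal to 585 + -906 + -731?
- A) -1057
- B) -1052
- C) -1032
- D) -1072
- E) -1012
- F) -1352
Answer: B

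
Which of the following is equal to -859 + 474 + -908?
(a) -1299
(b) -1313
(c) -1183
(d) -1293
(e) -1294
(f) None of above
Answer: d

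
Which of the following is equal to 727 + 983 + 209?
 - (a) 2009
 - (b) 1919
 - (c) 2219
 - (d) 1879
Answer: b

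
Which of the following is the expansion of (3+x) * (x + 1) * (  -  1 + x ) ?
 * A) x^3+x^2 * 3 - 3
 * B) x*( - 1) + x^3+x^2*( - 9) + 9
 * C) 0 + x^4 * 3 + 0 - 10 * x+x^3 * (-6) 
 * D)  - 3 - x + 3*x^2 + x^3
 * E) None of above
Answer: D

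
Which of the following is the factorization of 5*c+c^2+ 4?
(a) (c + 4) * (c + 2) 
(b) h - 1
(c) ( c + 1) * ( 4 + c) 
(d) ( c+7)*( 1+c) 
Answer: c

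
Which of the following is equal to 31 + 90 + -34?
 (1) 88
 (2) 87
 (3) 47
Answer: 2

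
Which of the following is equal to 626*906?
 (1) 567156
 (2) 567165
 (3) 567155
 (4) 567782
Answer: 1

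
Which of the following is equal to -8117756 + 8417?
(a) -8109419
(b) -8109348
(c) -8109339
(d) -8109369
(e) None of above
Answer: c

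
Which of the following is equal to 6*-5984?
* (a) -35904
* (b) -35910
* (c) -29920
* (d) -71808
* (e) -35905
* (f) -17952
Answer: a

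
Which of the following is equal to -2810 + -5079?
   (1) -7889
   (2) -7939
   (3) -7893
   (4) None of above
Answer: 1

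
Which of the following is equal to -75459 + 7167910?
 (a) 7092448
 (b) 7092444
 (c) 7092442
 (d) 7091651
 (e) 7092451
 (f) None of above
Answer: e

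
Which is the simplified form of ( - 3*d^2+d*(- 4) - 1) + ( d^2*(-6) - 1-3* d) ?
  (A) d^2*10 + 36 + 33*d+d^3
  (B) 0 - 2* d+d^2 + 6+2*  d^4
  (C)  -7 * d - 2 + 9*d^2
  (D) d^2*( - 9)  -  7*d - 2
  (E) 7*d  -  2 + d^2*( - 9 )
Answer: D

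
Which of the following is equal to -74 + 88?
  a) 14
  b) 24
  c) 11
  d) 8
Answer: a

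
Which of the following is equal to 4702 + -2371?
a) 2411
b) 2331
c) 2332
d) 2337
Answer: b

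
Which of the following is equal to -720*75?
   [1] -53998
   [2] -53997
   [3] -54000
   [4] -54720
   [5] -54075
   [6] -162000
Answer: 3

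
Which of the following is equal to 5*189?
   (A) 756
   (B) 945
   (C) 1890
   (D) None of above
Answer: B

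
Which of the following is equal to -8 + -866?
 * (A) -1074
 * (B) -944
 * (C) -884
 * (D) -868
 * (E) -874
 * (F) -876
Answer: E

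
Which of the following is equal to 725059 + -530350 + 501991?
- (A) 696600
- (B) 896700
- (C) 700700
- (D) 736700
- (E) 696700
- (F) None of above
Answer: E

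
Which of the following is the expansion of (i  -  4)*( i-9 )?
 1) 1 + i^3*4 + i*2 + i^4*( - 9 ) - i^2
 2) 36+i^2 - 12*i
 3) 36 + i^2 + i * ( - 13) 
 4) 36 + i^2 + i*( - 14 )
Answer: 3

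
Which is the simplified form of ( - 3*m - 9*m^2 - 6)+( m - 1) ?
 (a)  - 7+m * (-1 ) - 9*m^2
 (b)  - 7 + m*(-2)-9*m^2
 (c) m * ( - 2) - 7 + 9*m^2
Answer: b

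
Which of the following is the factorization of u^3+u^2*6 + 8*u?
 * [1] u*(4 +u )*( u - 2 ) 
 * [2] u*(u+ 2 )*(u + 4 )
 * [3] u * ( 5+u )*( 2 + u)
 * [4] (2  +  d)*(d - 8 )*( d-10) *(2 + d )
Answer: 2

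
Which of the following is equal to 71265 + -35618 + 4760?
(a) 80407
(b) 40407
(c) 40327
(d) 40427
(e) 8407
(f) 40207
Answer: b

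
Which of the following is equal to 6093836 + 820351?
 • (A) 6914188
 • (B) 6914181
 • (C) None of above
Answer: C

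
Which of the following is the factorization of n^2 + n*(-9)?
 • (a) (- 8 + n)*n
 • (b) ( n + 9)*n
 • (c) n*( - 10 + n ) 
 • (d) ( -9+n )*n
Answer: d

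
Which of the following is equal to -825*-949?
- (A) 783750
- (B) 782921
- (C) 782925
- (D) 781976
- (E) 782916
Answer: C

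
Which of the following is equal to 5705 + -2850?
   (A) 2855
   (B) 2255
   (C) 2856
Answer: A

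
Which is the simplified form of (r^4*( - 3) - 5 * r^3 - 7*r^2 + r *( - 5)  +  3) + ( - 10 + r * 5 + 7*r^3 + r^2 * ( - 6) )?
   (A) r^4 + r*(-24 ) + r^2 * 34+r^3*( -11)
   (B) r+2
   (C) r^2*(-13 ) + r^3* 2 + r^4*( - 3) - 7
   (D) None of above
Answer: C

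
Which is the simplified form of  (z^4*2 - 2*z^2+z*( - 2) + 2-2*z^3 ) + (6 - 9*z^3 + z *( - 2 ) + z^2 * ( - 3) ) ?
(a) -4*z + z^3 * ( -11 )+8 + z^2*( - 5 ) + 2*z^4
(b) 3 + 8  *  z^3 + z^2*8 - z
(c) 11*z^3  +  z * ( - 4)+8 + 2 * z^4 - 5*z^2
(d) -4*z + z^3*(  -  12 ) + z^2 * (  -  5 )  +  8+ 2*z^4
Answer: a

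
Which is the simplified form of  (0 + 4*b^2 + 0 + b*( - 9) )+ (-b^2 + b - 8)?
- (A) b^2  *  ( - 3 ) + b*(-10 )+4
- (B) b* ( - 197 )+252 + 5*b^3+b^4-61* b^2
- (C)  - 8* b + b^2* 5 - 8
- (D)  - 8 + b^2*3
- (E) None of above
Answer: E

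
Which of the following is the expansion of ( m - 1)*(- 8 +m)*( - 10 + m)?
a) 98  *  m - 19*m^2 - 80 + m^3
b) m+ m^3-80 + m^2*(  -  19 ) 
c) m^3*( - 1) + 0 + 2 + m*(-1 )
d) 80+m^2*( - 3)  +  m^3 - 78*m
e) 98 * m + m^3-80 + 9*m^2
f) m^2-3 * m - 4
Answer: a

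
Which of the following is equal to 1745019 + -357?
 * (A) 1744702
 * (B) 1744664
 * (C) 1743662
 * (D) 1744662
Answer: D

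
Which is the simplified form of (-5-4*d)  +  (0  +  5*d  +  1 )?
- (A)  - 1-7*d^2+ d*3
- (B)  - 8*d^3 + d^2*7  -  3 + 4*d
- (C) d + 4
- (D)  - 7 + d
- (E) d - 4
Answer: E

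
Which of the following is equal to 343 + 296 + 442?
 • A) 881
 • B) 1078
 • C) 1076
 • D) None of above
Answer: D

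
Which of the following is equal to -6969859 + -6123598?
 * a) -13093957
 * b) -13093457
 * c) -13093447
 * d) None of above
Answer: b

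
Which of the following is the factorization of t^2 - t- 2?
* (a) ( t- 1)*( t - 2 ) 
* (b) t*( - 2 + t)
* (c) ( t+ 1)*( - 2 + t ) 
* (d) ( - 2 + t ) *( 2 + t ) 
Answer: c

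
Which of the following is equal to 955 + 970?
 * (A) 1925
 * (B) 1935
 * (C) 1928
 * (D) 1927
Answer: A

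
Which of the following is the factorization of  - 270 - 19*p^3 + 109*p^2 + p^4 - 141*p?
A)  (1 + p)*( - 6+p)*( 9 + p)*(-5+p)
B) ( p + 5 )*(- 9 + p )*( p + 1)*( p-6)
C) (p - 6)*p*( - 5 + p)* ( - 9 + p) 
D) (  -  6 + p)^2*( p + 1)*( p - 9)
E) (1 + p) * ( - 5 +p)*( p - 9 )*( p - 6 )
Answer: E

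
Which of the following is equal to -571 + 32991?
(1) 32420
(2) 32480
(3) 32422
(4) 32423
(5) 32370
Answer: 1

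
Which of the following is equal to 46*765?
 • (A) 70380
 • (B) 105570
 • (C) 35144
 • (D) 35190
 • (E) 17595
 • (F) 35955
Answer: D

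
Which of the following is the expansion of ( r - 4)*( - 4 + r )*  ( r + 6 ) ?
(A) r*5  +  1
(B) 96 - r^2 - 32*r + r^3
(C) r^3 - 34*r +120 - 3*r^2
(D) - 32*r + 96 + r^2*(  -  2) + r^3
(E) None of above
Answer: D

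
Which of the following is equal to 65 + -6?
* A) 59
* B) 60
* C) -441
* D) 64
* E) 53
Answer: A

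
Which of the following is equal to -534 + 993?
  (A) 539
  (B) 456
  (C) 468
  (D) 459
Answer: D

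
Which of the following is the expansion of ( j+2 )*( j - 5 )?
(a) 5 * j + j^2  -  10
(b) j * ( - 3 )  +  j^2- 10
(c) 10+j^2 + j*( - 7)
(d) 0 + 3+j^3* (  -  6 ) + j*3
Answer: b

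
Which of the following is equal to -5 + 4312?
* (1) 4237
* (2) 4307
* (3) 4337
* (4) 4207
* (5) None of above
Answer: 2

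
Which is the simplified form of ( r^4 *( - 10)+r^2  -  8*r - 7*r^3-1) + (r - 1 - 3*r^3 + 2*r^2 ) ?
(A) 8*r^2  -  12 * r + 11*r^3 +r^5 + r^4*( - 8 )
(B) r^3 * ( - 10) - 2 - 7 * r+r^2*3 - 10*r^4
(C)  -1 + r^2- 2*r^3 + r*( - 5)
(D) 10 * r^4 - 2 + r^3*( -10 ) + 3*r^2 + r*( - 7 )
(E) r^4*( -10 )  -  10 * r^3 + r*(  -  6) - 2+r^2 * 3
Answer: B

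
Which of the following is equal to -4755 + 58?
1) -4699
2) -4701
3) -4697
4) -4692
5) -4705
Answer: 3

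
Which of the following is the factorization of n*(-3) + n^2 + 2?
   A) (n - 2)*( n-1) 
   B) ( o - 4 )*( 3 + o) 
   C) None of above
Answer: A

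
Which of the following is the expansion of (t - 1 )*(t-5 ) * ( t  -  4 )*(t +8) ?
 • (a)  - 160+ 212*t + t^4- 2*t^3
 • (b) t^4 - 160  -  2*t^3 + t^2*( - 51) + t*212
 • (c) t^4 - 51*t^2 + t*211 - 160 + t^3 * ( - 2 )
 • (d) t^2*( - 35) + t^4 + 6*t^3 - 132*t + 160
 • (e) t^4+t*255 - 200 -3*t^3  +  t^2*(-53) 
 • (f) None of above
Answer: b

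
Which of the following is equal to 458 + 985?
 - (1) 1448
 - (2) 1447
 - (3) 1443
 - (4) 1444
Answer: 3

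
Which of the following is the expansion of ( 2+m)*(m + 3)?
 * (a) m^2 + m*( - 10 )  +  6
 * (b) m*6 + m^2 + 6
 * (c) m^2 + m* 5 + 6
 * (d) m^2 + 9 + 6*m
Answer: c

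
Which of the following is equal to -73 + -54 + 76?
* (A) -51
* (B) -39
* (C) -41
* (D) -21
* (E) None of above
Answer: A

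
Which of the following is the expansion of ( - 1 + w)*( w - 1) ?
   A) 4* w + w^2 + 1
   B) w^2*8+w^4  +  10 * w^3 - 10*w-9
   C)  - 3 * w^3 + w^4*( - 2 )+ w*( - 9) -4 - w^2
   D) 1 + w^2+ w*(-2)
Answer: D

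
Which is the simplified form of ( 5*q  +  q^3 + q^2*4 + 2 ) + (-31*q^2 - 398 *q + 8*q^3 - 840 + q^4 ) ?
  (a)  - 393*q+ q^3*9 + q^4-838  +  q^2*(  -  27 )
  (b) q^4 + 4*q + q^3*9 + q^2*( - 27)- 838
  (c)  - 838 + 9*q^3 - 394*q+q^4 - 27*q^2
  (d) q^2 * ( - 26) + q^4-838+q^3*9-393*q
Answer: a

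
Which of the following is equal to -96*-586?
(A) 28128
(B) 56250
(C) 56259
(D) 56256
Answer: D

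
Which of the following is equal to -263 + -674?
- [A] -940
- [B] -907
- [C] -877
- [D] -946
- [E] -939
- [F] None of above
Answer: F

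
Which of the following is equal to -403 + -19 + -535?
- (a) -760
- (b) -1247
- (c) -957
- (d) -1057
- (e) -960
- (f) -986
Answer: c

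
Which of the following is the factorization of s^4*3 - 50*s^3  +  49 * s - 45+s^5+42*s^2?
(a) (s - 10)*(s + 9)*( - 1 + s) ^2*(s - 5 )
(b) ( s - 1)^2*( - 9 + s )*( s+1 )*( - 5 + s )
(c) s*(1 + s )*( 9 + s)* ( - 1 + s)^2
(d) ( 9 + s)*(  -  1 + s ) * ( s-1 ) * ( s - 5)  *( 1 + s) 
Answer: d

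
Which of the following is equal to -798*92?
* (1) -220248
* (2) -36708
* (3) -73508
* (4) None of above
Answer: 4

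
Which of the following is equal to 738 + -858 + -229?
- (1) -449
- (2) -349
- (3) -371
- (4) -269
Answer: 2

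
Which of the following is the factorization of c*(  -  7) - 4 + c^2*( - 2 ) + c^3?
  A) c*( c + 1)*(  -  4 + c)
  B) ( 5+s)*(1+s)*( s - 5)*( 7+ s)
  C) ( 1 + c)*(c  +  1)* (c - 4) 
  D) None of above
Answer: C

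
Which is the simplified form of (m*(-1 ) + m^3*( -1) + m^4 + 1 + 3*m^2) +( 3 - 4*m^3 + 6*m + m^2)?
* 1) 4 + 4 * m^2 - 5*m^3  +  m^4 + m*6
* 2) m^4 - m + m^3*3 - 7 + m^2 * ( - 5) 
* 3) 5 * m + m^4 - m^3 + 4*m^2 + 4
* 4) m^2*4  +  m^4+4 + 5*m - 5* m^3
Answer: 4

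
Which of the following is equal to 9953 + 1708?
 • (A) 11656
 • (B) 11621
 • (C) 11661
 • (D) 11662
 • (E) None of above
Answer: C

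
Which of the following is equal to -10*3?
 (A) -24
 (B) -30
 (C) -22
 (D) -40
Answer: B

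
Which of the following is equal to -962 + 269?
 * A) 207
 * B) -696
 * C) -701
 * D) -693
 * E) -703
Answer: D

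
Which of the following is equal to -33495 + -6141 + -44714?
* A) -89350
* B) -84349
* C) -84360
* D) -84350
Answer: D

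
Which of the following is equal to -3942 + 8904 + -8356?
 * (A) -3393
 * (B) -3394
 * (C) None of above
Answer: B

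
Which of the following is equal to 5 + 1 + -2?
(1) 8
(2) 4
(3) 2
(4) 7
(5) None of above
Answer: 2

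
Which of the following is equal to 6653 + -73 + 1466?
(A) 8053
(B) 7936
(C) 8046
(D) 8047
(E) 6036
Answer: C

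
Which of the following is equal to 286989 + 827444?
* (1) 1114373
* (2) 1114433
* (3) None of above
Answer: 2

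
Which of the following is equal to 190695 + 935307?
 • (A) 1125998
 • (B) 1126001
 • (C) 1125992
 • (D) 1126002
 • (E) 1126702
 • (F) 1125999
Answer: D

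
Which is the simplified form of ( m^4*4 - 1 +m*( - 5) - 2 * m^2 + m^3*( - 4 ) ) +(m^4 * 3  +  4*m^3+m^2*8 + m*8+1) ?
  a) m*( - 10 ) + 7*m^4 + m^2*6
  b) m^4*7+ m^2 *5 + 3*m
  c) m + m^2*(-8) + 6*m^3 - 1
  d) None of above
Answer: d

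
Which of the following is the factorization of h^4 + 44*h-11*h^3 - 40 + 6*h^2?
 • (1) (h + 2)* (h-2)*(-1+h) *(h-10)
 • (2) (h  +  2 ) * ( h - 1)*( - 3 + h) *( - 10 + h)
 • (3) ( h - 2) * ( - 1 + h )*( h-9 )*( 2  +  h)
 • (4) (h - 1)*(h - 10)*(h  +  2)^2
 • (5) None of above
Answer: 1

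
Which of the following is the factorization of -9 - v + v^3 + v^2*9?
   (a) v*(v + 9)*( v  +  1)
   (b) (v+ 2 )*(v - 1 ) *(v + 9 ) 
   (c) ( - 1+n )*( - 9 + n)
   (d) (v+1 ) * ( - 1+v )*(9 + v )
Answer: d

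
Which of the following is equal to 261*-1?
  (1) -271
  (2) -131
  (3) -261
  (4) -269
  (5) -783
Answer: 3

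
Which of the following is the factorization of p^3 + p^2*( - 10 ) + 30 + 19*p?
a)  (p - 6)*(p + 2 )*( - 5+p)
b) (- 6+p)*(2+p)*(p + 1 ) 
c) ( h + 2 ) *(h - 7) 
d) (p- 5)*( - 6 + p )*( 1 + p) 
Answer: d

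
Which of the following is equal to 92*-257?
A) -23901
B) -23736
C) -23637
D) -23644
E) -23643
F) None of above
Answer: D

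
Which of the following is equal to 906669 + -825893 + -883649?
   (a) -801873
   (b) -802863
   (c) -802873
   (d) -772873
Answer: c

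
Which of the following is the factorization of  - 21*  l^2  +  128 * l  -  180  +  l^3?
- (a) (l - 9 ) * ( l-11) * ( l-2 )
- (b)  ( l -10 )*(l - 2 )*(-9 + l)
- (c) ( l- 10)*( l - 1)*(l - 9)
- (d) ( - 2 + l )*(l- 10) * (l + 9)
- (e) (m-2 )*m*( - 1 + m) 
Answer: b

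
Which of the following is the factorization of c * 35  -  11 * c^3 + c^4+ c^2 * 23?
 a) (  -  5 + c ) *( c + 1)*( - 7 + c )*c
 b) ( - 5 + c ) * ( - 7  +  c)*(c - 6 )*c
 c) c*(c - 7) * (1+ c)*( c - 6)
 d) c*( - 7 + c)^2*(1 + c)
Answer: a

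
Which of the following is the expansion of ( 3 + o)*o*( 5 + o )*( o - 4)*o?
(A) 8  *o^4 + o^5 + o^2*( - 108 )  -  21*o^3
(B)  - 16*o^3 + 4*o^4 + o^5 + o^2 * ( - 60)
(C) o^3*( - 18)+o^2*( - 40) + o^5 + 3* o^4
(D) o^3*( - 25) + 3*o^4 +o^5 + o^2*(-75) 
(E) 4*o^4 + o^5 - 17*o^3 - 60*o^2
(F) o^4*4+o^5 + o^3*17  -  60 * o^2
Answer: E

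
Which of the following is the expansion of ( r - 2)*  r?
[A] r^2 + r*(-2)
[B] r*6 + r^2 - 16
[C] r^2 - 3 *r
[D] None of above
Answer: A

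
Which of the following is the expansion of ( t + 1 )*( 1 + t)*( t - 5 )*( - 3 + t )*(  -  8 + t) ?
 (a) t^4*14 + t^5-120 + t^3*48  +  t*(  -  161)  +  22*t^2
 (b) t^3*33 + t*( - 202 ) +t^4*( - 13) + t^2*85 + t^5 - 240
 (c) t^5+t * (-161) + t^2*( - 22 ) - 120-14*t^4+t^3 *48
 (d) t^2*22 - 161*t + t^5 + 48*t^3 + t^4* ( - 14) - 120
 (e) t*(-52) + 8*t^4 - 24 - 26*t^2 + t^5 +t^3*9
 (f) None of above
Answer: d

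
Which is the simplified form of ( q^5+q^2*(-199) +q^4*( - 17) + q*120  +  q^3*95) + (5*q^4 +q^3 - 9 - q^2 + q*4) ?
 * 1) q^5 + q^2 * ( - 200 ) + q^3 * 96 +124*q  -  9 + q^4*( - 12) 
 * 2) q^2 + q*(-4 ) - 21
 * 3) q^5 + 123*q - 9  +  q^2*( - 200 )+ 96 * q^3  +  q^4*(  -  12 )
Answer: 1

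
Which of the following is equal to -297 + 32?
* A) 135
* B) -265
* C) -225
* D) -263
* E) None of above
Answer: B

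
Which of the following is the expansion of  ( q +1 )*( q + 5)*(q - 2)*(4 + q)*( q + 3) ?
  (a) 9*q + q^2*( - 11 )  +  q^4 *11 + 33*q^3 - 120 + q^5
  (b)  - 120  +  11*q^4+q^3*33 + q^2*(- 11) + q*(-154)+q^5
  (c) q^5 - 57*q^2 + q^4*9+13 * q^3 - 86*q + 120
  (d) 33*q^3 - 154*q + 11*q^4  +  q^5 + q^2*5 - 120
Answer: b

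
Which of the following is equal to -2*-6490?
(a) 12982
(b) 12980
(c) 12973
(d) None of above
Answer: b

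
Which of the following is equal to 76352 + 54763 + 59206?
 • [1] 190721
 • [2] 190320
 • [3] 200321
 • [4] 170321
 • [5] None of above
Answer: 5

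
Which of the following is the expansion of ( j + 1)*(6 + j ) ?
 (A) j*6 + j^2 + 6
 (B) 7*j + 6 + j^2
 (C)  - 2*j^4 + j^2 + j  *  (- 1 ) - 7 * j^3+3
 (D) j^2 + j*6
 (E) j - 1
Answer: B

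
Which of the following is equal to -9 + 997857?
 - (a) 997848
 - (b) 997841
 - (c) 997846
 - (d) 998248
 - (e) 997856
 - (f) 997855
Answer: a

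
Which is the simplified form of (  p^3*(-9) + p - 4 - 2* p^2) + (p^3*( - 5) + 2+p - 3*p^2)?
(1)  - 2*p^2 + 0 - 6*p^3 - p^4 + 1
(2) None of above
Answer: 2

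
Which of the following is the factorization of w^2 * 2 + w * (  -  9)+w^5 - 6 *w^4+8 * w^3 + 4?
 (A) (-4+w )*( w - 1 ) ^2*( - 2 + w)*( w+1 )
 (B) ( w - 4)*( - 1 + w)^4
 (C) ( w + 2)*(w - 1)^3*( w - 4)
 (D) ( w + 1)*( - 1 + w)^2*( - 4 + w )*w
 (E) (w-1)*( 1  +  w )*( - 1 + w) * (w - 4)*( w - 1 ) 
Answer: E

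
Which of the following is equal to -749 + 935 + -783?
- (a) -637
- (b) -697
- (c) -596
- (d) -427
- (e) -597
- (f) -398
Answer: e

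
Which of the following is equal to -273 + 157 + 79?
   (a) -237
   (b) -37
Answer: b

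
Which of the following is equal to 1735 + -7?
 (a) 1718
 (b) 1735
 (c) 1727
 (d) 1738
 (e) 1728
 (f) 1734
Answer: e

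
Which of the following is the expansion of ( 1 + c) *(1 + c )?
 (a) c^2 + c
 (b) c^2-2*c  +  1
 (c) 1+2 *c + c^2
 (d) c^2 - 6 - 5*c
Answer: c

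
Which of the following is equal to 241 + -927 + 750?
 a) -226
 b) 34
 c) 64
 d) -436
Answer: c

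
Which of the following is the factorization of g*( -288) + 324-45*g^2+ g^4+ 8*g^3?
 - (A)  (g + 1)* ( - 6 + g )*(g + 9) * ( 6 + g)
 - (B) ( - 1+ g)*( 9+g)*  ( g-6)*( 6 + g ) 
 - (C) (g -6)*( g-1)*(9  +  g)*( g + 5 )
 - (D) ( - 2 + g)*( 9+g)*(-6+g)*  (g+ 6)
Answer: B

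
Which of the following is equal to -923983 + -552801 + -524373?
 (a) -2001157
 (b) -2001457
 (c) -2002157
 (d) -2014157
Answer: a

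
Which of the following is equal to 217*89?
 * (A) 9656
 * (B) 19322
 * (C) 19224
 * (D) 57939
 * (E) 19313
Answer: E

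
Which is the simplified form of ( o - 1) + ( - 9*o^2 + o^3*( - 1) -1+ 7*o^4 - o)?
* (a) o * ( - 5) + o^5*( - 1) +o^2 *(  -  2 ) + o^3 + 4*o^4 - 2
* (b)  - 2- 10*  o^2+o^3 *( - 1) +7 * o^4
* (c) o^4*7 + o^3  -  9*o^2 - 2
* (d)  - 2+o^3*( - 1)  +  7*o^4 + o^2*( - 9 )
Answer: d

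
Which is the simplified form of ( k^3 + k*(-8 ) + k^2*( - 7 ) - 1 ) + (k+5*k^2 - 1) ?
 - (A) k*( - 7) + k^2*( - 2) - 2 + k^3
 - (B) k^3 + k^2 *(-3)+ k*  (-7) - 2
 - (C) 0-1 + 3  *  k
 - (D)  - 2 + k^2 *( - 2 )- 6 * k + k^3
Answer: A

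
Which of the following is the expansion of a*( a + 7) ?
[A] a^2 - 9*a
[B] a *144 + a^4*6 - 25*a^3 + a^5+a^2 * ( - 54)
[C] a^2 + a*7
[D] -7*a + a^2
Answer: C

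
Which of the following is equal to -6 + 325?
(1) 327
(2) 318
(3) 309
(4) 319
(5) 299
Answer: 4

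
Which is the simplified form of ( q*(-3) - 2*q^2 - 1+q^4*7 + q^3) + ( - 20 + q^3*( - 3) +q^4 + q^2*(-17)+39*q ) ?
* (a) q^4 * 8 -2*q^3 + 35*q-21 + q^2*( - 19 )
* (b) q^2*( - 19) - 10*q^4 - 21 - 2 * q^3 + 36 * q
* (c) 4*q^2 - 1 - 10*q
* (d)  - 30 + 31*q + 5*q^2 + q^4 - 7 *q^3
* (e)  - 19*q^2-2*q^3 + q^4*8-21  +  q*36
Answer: e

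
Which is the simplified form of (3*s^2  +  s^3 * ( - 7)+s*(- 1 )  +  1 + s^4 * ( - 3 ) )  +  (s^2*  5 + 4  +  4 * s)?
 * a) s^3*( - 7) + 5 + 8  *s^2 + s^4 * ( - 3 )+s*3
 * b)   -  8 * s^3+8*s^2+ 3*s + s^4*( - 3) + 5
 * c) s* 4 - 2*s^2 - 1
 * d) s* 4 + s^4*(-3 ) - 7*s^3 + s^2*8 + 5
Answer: a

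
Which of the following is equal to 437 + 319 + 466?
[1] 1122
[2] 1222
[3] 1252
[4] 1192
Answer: 2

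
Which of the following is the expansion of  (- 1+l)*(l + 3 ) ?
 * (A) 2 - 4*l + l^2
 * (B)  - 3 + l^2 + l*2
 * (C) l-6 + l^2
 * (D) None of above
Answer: B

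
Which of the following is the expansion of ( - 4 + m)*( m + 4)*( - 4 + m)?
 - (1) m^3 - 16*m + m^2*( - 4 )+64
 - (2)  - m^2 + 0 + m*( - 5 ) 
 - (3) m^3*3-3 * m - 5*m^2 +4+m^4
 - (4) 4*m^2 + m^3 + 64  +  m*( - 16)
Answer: 1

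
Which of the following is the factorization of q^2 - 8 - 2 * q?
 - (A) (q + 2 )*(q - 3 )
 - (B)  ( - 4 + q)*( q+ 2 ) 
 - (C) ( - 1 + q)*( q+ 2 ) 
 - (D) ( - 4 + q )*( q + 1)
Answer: B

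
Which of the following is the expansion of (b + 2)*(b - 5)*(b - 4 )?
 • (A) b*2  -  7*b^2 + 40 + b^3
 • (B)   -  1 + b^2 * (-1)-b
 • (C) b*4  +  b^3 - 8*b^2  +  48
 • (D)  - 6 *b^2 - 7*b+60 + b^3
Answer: A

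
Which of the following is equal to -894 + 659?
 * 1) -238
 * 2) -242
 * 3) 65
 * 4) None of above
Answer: 4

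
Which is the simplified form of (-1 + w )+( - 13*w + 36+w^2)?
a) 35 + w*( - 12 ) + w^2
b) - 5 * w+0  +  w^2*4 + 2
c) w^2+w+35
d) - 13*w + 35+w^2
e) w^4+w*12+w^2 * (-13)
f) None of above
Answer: a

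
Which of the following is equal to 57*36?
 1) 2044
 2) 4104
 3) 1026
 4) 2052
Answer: 4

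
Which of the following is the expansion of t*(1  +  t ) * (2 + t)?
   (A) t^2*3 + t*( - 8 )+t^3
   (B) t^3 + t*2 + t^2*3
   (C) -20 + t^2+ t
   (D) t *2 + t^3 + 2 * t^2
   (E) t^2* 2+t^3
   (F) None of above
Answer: B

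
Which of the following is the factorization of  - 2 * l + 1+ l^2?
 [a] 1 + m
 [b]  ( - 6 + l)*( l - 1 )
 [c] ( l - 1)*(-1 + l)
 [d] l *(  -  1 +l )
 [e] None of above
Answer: c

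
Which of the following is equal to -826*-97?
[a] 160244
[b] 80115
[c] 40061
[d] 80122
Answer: d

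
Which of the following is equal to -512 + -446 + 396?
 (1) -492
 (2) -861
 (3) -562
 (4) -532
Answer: 3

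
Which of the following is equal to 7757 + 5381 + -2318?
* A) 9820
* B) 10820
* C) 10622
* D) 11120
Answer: B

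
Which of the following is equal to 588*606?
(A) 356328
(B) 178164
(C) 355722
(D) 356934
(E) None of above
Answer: A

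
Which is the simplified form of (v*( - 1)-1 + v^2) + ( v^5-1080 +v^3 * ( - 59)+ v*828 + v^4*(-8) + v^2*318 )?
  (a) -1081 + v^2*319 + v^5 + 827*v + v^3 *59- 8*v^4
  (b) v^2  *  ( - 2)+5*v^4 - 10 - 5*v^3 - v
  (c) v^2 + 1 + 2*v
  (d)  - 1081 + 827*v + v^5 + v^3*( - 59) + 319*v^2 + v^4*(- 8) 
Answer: d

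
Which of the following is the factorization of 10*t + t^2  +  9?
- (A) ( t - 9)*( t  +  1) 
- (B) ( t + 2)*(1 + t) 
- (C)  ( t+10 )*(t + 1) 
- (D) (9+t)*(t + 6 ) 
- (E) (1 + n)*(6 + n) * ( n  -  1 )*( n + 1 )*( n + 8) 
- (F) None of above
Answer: F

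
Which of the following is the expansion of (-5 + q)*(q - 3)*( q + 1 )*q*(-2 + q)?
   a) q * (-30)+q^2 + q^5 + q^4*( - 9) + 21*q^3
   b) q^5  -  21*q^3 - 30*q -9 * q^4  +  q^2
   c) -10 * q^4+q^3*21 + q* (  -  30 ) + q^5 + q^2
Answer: a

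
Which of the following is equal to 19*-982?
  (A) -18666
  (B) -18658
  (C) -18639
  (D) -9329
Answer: B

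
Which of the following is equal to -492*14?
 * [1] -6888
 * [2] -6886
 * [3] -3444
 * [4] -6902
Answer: 1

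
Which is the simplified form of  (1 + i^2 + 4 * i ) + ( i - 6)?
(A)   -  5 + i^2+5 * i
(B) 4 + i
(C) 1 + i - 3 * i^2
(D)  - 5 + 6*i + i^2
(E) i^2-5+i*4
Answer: A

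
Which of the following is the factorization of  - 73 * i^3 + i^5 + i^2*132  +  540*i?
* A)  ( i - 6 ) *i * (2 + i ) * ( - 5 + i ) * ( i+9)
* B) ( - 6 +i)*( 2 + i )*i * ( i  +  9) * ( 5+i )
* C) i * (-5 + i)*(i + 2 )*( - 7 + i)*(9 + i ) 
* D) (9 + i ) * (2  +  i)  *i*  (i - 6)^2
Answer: A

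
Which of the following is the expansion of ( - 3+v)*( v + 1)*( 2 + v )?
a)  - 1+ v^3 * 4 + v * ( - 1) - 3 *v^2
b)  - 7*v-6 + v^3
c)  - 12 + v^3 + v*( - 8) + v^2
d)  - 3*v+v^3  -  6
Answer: b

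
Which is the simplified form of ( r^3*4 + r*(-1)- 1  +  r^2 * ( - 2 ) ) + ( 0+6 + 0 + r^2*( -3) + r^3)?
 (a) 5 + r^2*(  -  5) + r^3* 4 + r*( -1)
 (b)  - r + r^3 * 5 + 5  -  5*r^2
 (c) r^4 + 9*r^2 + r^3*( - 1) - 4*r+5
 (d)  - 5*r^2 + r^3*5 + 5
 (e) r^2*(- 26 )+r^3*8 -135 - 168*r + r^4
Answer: b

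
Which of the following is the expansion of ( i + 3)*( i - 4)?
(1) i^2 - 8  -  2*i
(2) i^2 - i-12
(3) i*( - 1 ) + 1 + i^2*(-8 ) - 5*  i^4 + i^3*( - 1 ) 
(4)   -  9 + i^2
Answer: 2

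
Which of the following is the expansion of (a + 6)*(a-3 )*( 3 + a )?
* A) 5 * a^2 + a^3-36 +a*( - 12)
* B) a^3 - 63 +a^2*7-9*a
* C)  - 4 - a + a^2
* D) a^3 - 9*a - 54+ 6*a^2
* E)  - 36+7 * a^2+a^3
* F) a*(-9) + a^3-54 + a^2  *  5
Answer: D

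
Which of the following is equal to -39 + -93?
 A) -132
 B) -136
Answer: A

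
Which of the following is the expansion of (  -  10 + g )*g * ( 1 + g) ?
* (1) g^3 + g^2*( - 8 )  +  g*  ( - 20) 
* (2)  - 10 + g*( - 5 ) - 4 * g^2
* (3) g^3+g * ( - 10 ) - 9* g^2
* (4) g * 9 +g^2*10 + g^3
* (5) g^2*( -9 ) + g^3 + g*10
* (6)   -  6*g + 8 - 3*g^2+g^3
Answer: 3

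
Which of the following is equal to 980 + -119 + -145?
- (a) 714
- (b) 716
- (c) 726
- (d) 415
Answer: b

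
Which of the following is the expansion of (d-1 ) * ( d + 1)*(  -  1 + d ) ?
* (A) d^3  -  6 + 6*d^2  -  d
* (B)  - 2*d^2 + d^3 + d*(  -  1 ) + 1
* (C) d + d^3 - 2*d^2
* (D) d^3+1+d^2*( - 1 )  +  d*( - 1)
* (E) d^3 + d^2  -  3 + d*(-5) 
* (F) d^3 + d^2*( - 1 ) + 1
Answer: D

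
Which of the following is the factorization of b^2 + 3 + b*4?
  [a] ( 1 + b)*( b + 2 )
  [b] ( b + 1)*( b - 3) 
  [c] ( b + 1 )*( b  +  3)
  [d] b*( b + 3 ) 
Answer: c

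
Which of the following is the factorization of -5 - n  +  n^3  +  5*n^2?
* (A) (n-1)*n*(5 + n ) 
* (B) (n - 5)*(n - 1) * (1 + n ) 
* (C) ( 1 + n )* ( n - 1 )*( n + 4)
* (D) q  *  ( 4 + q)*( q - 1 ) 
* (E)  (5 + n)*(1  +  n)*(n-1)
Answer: E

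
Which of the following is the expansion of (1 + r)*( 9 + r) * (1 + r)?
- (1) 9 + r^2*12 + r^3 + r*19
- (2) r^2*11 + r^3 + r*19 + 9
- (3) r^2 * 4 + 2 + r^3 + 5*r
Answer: 2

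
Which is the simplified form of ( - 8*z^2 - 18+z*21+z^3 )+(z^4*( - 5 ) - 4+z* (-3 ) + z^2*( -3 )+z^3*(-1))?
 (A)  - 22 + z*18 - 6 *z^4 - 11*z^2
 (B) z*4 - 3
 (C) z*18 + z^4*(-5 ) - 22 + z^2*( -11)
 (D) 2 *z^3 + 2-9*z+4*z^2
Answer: C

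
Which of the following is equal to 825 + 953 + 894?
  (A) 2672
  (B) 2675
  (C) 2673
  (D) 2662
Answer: A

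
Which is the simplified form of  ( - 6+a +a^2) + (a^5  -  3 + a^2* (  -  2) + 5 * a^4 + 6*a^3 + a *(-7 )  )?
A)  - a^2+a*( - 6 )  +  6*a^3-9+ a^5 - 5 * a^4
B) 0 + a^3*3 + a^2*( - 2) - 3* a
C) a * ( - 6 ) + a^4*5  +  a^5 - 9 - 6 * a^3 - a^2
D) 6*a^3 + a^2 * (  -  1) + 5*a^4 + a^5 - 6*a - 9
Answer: D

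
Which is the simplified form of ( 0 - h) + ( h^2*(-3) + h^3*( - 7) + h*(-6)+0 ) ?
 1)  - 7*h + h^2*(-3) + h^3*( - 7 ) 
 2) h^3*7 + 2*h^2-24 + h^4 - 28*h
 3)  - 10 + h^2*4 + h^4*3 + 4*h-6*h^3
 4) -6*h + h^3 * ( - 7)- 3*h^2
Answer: 1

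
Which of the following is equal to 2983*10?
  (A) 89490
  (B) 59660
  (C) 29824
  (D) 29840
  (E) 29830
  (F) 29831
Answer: E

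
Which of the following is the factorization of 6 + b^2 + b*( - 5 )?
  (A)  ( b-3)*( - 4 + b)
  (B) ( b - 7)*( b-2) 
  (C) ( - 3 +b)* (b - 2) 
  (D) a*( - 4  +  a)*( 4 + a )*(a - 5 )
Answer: C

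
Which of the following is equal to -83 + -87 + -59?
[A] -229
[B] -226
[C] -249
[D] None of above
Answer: A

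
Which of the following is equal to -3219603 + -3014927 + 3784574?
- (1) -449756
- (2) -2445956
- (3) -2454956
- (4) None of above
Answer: 4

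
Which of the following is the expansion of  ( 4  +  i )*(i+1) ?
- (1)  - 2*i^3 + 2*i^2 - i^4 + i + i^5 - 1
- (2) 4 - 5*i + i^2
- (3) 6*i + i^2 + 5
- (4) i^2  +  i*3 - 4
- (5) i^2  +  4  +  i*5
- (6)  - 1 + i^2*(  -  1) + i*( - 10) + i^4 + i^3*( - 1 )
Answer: 5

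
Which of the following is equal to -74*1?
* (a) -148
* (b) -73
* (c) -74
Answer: c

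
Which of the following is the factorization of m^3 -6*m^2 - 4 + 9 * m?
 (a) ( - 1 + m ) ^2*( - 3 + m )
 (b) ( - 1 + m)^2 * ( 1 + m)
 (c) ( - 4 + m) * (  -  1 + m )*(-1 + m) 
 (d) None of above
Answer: c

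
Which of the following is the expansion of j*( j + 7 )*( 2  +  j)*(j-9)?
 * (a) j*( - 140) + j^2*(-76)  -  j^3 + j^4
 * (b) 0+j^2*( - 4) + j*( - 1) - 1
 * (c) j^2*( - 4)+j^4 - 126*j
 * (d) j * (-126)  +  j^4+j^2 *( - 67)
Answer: d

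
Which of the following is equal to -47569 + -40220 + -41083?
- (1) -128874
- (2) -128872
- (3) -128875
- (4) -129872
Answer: 2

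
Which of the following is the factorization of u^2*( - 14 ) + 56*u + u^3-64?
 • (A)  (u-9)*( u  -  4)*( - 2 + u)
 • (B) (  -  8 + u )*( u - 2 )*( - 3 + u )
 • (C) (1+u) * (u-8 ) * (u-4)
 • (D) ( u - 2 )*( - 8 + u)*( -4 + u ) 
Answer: D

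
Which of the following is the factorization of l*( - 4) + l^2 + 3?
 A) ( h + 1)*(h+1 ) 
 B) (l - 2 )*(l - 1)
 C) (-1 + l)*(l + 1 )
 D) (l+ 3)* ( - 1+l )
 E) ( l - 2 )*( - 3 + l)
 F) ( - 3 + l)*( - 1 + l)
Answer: F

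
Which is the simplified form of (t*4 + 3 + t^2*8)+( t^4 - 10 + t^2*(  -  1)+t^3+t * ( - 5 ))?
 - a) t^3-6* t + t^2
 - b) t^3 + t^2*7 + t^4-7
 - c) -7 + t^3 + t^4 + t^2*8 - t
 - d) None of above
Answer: d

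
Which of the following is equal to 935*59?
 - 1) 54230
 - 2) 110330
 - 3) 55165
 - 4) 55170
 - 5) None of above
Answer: 3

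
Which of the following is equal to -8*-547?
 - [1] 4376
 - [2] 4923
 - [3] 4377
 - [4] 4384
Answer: 1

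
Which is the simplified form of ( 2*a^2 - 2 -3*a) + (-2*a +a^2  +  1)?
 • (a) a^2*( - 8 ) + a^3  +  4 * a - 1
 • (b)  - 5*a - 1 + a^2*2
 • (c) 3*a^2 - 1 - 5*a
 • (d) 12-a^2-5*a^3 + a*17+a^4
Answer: c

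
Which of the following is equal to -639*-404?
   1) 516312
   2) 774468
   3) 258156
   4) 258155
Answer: 3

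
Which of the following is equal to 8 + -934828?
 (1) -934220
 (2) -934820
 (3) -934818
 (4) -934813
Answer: 2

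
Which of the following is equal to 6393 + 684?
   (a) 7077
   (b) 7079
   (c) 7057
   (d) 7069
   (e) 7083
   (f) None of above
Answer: a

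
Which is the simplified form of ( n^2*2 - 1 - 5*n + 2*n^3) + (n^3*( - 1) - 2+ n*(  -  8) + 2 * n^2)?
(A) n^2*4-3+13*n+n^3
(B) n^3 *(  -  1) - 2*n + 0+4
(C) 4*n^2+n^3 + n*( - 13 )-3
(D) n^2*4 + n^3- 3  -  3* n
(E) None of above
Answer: C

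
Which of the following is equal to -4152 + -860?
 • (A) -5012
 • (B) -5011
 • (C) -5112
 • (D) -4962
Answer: A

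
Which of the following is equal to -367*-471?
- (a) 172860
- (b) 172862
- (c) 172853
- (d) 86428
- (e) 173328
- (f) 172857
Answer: f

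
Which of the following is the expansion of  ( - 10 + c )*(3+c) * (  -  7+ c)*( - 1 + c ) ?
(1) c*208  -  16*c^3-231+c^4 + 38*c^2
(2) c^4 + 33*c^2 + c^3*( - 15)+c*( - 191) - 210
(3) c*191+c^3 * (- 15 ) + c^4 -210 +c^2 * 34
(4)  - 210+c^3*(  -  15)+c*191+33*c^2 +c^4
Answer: 4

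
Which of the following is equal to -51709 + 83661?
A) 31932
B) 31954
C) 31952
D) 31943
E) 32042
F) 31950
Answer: C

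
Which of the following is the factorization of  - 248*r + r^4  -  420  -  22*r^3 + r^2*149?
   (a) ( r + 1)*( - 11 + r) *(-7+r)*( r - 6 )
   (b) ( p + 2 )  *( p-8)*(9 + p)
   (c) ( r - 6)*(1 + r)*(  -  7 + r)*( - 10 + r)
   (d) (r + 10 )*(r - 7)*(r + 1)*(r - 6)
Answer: c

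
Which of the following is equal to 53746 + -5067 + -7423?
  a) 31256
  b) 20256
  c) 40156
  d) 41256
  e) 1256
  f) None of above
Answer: d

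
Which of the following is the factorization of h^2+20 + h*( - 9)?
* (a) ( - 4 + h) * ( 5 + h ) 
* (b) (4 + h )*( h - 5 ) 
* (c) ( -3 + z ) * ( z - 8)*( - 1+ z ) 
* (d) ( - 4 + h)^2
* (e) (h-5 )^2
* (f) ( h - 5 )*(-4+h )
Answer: f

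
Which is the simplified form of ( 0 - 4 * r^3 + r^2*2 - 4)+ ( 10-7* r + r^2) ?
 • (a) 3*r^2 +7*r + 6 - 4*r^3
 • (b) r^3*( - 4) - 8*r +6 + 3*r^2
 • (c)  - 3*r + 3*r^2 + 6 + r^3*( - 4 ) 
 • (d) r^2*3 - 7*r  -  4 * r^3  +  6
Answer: d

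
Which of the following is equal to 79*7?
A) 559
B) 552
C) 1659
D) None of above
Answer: D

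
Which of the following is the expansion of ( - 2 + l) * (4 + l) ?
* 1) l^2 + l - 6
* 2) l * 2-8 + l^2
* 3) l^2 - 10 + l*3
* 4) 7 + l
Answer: 2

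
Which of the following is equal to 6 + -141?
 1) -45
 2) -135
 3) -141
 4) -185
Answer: 2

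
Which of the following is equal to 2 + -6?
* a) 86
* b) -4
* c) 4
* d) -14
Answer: b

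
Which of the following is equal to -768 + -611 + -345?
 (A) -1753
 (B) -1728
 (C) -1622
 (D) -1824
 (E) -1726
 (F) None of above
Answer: F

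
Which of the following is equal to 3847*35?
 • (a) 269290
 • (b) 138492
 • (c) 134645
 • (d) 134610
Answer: c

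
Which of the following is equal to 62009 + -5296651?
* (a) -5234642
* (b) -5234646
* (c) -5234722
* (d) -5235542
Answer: a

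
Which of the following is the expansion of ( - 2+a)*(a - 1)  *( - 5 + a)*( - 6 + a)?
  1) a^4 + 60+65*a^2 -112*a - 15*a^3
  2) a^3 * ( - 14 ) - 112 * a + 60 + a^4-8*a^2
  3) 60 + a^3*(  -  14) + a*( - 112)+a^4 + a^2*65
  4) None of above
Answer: 3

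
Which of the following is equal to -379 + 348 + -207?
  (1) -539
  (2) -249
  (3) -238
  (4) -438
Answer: 3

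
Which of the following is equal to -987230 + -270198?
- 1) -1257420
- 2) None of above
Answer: 2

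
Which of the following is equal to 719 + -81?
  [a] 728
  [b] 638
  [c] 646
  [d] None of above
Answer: b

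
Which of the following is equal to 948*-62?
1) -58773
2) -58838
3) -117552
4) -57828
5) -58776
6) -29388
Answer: 5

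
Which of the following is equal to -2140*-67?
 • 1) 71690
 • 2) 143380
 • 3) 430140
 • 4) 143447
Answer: 2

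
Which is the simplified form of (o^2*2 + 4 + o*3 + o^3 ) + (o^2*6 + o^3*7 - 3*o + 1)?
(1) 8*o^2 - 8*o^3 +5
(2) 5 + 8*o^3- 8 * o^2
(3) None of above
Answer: 3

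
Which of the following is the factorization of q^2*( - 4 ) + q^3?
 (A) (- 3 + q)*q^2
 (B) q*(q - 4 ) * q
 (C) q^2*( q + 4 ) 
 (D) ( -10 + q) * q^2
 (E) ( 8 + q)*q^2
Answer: B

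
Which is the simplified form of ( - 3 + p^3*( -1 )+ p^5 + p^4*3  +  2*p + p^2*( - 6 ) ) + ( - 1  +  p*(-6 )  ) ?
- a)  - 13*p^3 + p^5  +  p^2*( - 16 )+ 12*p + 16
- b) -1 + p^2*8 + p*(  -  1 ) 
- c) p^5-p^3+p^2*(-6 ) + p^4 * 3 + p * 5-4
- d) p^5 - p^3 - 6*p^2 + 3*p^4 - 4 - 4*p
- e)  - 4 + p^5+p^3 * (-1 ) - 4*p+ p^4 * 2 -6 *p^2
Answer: d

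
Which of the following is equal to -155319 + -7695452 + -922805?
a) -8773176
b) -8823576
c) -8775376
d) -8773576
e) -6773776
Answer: d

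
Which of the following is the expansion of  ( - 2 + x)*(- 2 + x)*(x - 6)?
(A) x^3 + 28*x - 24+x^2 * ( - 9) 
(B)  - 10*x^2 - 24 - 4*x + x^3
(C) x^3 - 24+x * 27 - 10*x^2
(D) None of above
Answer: D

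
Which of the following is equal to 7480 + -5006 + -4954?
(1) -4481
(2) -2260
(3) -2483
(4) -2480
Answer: 4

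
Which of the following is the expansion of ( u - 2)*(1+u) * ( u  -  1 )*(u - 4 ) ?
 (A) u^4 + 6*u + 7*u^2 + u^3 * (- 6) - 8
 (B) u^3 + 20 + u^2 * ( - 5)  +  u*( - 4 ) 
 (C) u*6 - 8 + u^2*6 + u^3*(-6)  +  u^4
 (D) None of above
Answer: A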